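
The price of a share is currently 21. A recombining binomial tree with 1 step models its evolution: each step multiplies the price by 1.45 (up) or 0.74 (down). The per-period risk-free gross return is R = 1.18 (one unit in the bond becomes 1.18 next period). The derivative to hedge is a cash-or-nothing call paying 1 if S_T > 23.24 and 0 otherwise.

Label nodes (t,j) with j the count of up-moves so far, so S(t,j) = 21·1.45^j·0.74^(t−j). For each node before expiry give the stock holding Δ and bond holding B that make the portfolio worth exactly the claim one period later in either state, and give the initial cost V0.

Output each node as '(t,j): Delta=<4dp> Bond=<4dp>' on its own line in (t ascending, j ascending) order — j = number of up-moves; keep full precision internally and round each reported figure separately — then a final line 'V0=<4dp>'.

(0,0): Delta=0.0671 Bond=-0.8833
V0=0.5252

Risk-neutral probability p* = (R−d)/(u−d) = (1.18−0.74)/(1.45−0.74) = 0.6197.
Terminal values V(1,·): V(1,0)=0.0000, V(1,1)=1.0000
Node (0,0) S=21.0000: V=(p*·1.0000+(1−p*)·0.0000)/1.18=0.5252; Δ=(1.0000−0.0000)/(30.4500−15.5400)=0.0671; B=V−Δ·S=-0.8833
Check: Δ(0,0)·S0 + B(0,0) = 0.5252 = V0.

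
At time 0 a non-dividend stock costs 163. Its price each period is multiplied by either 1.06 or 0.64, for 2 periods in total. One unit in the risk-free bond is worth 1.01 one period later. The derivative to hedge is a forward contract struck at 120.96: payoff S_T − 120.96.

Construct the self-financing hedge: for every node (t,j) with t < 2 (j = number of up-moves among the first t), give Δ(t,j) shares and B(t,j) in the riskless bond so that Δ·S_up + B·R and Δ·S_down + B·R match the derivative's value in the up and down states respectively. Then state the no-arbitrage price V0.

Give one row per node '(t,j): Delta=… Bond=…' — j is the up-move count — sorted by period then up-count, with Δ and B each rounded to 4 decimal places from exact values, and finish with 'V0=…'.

No-arbitrage ⇒ martingale measure with p* = (R−d)/(u−d) = 0.8810.
At expiry t=2: V(2,0)=-54.1952, V(2,1)=-10.3808, V(2,2)=62.1868
(1,0): S=104.3200. Δ = (V_up−V_dn)/(S_up−S_dn) = (-10.3808−-54.1952)/(110.5792−66.7648) = 1.0000. V = [p*·-10.3808 + (1−p*)·-54.1952]/1.01 = -15.4424. B = V − Δ·S = -119.7624.
(1,1): S=172.7800. Δ = (V_up−V_dn)/(S_up−S_dn) = (62.1868−-10.3808)/(183.1468−110.5792) = 1.0000. V = [p*·62.1868 + (1−p*)·-10.3808]/1.01 = 53.0176. B = V − Δ·S = -119.7624.
(0,0): S=163.0000. Δ = (V_up−V_dn)/(S_up−S_dn) = (53.0176−-15.4424)/(172.7800−104.3200) = 1.0000. V = [p*·53.0176 + (1−p*)·-15.4424]/1.01 = 44.4234. B = V − Δ·S = -118.5766.
Check: Δ(0,0)·S0 + B(0,0) = 44.4234 = V0.

(0,0): Delta=1.0000 Bond=-118.5766
(1,0): Delta=1.0000 Bond=-119.7624
(1,1): Delta=1.0000 Bond=-119.7624
V0=44.4234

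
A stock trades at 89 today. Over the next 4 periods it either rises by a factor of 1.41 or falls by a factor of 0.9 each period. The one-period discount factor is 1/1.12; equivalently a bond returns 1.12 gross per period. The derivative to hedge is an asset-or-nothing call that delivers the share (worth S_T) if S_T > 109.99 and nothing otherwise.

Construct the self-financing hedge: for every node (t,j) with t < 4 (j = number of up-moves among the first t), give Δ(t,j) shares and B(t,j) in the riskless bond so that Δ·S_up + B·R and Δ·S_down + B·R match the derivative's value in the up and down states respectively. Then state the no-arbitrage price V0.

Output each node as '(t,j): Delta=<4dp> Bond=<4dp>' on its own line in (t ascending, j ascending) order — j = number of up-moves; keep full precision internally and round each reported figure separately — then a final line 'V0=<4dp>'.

The replicating-portfolio and risk-neutral prices coincide; use p* = (1.12−0.9)/(1.41−0.9) = 0.4314 for the latter.
At expiry t=4: V(4,0)=0.0000, V(4,1)=0.0000, V(4,2)=143.3221, V(4,3)=224.5380, V(4,4)=351.7762
Node (3,0) S=64.8810: V=(p*·0.0000+(1−p*)·0.0000)/1.12=0.0000; Δ=(0.0000−0.0000)/(91.4822−58.3929)=0.0000; B=V−Δ·S=0.0000
Node (3,1) S=101.6469: V=(p*·143.3221+(1−p*)·0.0000)/1.12=55.2011; Δ=(143.3221−0.0000)/(143.3221−91.4822)=2.7647; B=V−Δ·S=-225.8227
Node (3,2) S=159.2468: V=(p*·224.5380+(1−p*)·143.3221)/1.12=159.2468; Δ=(224.5380−143.3221)/(224.5380−143.3221)=1.0000; B=V−Δ·S=0.0000
Node (3,3) S=249.4867: V=(p*·351.7762+(1−p*)·224.5380)/1.12=249.4867; Δ=(351.7762−224.5380)/(351.7762−224.5380)=1.0000; B=V−Δ·S=0.0000
Node (2,0) S=72.0900: V=(p*·55.2011+(1−p*)·0.0000)/1.12=21.2609; Δ=(55.2011−0.0000)/(101.6469−64.8810)=1.5014; B=V−Δ·S=-86.9765
Node (2,1) S=112.9410: V=(p*·159.2468+(1−p*)·55.2011)/1.12=89.3603; Δ=(159.2468−55.2011)/(159.2468−101.6469)=1.8064; B=V−Δ·S=-114.6509
Node (2,2) S=176.9409: V=(p*·249.4867+(1−p*)·159.2468)/1.12=176.9409; Δ=(249.4867−159.2468)/(249.4867−159.2468)=1.0000; B=V−Δ·S=0.0000
Node (1,0) S=80.1000: V=(p*·89.3603+(1−p*)·21.2609)/1.12=45.2117; Δ=(89.3603−21.2609)/(112.9410−72.0900)=1.6670; B=V−Δ·S=-88.3165
Node (1,1) S=125.4900: V=(p*·176.9409+(1−p*)·89.3603)/1.12=113.5180; Δ=(176.9409−89.3603)/(176.9409−112.9410)=1.3684; B=V−Δ·S=-58.2086
Node (0,0) S=89.0000: V=(p*·113.5180+(1−p*)·45.2117)/1.12=66.6761; Δ=(113.5180−45.2117)/(125.4900−80.1000)=1.5049; B=V−Δ·S=-67.2578
The time-0 hedge costs 66.6761, which is the no-arbitrage price.

(0,0): Delta=1.5049 Bond=-67.2578
(1,0): Delta=1.6670 Bond=-88.3165
(1,1): Delta=1.3684 Bond=-58.2086
(2,0): Delta=1.5014 Bond=-86.9765
(2,1): Delta=1.8064 Bond=-114.6509
(2,2): Delta=1.0000 Bond=0.0000
(3,0): Delta=0.0000 Bond=0.0000
(3,1): Delta=2.7647 Bond=-225.8227
(3,2): Delta=1.0000 Bond=0.0000
(3,3): Delta=1.0000 Bond=0.0000
V0=66.6761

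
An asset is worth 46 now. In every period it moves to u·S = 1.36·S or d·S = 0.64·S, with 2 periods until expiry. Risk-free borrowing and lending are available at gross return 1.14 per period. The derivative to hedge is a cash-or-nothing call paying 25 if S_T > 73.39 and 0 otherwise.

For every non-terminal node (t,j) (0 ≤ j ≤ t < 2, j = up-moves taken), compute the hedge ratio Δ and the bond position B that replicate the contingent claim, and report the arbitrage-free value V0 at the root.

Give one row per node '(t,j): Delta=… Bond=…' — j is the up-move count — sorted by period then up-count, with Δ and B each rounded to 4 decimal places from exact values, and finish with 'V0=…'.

Under the risk-neutral measure, an up-move has probability p* = (R−d)/(u−d) = 0.6944 and values discount at R = 1.14.
Terminal values V(2,·): V(2,0)=0.0000, V(2,1)=0.0000, V(2,2)=25.0000
(1,0): S=29.4400. Δ = (V_up−V_dn)/(S_up−S_dn) = (0.0000−0.0000)/(40.0384−18.8416) = 0.0000. V = [p*·0.0000 + (1−p*)·0.0000]/1.14 = 0.0000. B = V − Δ·S = 0.0000.
(1,1): S=62.5600. Δ = (V_up−V_dn)/(S_up−S_dn) = (25.0000−0.0000)/(85.0816−40.0384) = 0.5550. V = [p*·25.0000 + (1−p*)·0.0000]/1.14 = 15.2290. B = V − Δ·S = -19.4932.
(0,0): S=46.0000. Δ = (V_up−V_dn)/(S_up−S_dn) = (15.2290−0.0000)/(62.5600−29.4400) = 0.4598. V = [p*·15.2290 + (1−p*)·0.0000]/1.14 = 9.2770. B = V − Δ·S = -11.8745.
Self-financing check: at every node Δ·S+B equals the discounted successor values.

(0,0): Delta=0.4598 Bond=-11.8745
(1,0): Delta=0.0000 Bond=0.0000
(1,1): Delta=0.5550 Bond=-19.4932
V0=9.2770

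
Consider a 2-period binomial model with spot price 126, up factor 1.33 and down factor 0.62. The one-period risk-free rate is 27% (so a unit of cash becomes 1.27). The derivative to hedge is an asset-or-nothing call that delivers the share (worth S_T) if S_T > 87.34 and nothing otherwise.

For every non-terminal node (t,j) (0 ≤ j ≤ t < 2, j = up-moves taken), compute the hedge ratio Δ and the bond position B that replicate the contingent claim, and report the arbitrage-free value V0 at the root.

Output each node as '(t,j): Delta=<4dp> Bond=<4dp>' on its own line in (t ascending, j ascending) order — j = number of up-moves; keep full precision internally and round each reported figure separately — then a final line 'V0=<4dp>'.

(0,0): Delta=1.0360 Bond=-4.7537
(1,0): Delta=1.8732 Bond=-71.4403
(1,1): Delta=1.0000 Bond=0.0000
V0=125.7855

Risk-neutral probability p* = (R−d)/(u−d) = (1.27−0.62)/(1.33−0.62) = 0.9155.
At expiry t=2: V(2,0)=0.0000, V(2,1)=103.8996, V(2,2)=222.8814
Node (1,0) S=78.1200: V=(p*·103.8996+(1−p*)·0.0000)/1.27=74.8971; Δ=(103.8996−0.0000)/(103.8996−48.4344)=1.8732; B=V−Δ·S=-71.4403
Node (1,1) S=167.5800: V=(p*·222.8814+(1−p*)·103.8996)/1.27=167.5800; Δ=(222.8814−103.8996)/(222.8814−103.8996)=1.0000; B=V−Δ·S=0.0000
Node (0,0) S=126.0000: V=(p*·167.5800+(1−p*)·74.8971)/1.27=125.7855; Δ=(167.5800−74.8971)/(167.5800−78.1200)=1.0360; B=V−Δ·S=-4.7537
Self-financing check: at every node Δ·S+B equals the discounted successor values.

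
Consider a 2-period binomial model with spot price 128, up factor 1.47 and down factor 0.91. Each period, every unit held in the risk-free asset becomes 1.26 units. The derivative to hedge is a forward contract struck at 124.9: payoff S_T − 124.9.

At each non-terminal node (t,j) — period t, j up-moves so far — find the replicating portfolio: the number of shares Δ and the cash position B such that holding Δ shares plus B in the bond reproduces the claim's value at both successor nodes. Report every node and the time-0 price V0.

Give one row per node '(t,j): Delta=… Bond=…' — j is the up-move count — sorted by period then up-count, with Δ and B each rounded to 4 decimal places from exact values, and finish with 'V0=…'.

Since d<R<u, set p* = (R−d)/(u−d) = 0.6250; price each node as the discounted p*-expectation of its children.
At expiry t=2: V(2,0)=-18.9032, V(2,1)=46.3256, V(2,2)=151.6952
  t=1,j=0: stock 116.4800 → up 171.2256 (V=46.3256), down 105.9968 (V=-18.9032). Price 17.3530; hedge Δ=1.0000, bond B=-99.1270.
  t=1,j=1: stock 188.1600 → up 276.5952 (V=151.6952), down 171.2256 (V=46.3256). Price 89.0330; hedge Δ=1.0000, bond B=-99.1270.
  t=0,j=0: stock 128.0000 → up 188.1600 (V=89.0330), down 116.4800 (V=17.3530). Price 49.3278; hedge Δ=1.0000, bond B=-78.6722.
Root portfolio cost Δ·128+B reproduces V0=49.3278.

(0,0): Delta=1.0000 Bond=-78.6722
(1,0): Delta=1.0000 Bond=-99.1270
(1,1): Delta=1.0000 Bond=-99.1270
V0=49.3278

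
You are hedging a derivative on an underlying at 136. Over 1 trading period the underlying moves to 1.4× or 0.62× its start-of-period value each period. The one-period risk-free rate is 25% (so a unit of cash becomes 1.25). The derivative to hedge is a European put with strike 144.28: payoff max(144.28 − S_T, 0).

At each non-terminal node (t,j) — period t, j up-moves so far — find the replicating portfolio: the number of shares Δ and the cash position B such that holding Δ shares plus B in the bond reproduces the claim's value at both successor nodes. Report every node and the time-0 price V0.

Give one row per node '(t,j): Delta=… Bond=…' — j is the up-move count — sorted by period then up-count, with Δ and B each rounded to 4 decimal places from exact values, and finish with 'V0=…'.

(0,0): Delta=-0.5652 Bond=86.0964
V0=9.2246

No-arbitrage ⇒ martingale measure with p* = (R−d)/(u−d) = 0.8077.
Terminal payoffs: V(1,0)=59.9600, V(1,1)=0.0000
Node (0,0) S=136.0000: V=(p*·0.0000+(1−p*)·59.9600)/1.25=9.2246; Δ=(0.0000−59.9600)/(190.4000−84.3200)=-0.5652; B=V−Δ·S=86.0964
Each (Δ,B) replicates both successor values, so the strategy is self-financing and V0 is arbitrage-free.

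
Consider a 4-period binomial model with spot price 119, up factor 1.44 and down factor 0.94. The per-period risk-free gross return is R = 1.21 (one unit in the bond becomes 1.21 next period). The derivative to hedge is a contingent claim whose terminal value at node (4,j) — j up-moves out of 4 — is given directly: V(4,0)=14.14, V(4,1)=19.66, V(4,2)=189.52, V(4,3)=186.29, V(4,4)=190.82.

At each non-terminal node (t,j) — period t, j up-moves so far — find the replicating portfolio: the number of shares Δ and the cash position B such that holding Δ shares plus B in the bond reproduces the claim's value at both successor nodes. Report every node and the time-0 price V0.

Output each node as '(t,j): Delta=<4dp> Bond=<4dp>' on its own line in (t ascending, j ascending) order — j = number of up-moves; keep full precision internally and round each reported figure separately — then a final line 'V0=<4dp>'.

(0,0): Delta=0.5519 Bond=2.0248
(1,0): Delta=1.0333 Bond=-51.3945
(1,1): Delta=0.2843 Bond=48.3175
(2,0): Delta=1.4818 Bond=-109.3469
(2,1): Delta=0.7839 Bond=-22.0145
(2,2): Delta=0.0064 Bond=127.0202
(3,0): Delta=0.1117 Bond=3.1094
(3,1): Delta=2.2437 Bond=-247.6668
(3,2): Delta=-0.0279 Bond=161.6466
(3,3): Delta=0.0255 Bond=146.9203
V0=67.7041

Risk-neutral probability p* = (R−d)/(u−d) = (1.21−0.94)/(1.44−0.94) = 0.5400.
Terminal payoffs: V(4,0)=14.1400, V(4,1)=19.6600, V(4,2)=189.5200, V(4,3)=186.2900, V(4,4)=190.8200
(3,0): S=98.8395. Δ = (V_up−V_dn)/(S_up−S_dn) = (19.6600−14.1400)/(142.3289−92.9091) = 0.1117. V = [p*·19.6600 + (1−p*)·14.1400]/1.21 = 14.1494. B = V − Δ·S = 3.1094.
(3,1): S=151.4137. Δ = (V_up−V_dn)/(S_up−S_dn) = (189.5200−19.6600)/(218.0357−142.3289) = 2.2437. V = [p*·189.5200 + (1−p*)·19.6600]/1.21 = 92.0532. B = V − Δ·S = -247.6668.
(3,2): S=231.9529. Δ = (V_up−V_dn)/(S_up−S_dn) = (186.2900−189.5200)/(334.0122−218.0357) = -0.0279. V = [p*·186.2900 + (1−p*)·189.5200]/1.21 = 155.1866. B = V − Δ·S = 161.6466.
(3,3): S=355.3321. Δ = (V_up−V_dn)/(S_up−S_dn) = (190.8200−186.2900)/(511.6782−334.0122) = 0.0255. V = [p*·190.8200 + (1−p*)·186.2900]/1.21 = 155.9803. B = V − Δ·S = 146.9203.
(2,0): S=105.1484. Δ = (V_up−V_dn)/(S_up−S_dn) = (92.0532−14.1494)/(151.4137−98.8395) = 1.4818. V = [p*·92.0532 + (1−p*)·14.1494]/1.21 = 46.4607. B = V − Δ·S = -109.3469.
(2,1): S=161.0784. Δ = (V_up−V_dn)/(S_up−S_dn) = (155.1866−92.0532)/(231.9529−151.4137) = 0.7839. V = [p*·155.1866 + (1−p*)·92.0532]/1.21 = 104.2523. B = V − Δ·S = -22.0145.
(2,2): S=246.7584. Δ = (V_up−V_dn)/(S_up−S_dn) = (155.9803−155.1866)/(355.3321−231.9529) = 0.0064. V = [p*·155.9803 + (1−p*)·155.1866]/1.21 = 128.6076. B = V − Δ·S = 127.0202.
(1,0): S=111.8600. Δ = (V_up−V_dn)/(S_up−S_dn) = (104.2523−46.4607)/(161.0784−105.1484) = 1.0333. V = [p*·104.2523 + (1−p*)·46.4607]/1.21 = 64.1886. B = V − Δ·S = -51.3945.
(1,1): S=171.3600. Δ = (V_up−V_dn)/(S_up−S_dn) = (128.6076−104.2523)/(246.7584−161.0784) = 0.2843. V = [p*·128.6076 + (1−p*)·104.2523]/1.21 = 97.0282. B = V − Δ·S = 48.3175.
(0,0): S=119.0000. Δ = (V_up−V_dn)/(S_up−S_dn) = (97.0282−64.1886)/(171.3600−111.8600) = 0.5519. V = [p*·97.0282 + (1−p*)·64.1886]/1.21 = 67.7041. B = V − Δ·S = 2.0248.
The time-0 hedge costs 67.7041, which is the no-arbitrage price.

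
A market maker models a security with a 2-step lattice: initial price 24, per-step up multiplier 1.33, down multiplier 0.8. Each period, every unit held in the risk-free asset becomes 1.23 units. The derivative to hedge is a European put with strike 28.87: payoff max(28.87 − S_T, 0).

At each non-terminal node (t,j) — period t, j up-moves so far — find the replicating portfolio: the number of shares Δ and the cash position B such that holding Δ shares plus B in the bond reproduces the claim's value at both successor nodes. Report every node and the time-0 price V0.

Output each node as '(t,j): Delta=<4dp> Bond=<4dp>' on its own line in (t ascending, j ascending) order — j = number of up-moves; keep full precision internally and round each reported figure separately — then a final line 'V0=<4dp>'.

(0,0): Delta=-0.2956 Bond=8.0871
(1,0): Delta=-1.0000 Bond=23.4715
(1,1): Delta=-0.1971 Bond=6.8020
V0=0.9926

Risk-neutral probability p* = (R−d)/(u−d) = (1.23−0.8)/(1.33−0.8) = 0.8113.
Terminal values V(2,·): V(2,0)=13.5100, V(2,1)=3.3340, V(2,2)=0.0000
(1,0): S=19.2000. Δ = (V_up−V_dn)/(S_up−S_dn) = (3.3340−13.5100)/(25.5360−15.3600) = -1.0000. V = [p*·3.3340 + (1−p*)·13.5100]/1.23 = 4.2715. B = V − Δ·S = 23.4715.
(1,1): S=31.9200. Δ = (V_up−V_dn)/(S_up−S_dn) = (0.0000−3.3340)/(42.4536−25.5360) = -0.1971. V = [p*·0.0000 + (1−p*)·3.3340]/1.23 = 0.5114. B = V − Δ·S = 6.8020.
(0,0): S=24.0000. Δ = (V_up−V_dn)/(S_up−S_dn) = (0.5114−4.2715)/(31.9200−19.2000) = -0.2956. V = [p*·0.5114 + (1−p*)·4.2715]/1.23 = 0.9926. B = V − Δ·S = 8.0871.
Check: Δ(0,0)·S0 + B(0,0) = 0.9926 = V0.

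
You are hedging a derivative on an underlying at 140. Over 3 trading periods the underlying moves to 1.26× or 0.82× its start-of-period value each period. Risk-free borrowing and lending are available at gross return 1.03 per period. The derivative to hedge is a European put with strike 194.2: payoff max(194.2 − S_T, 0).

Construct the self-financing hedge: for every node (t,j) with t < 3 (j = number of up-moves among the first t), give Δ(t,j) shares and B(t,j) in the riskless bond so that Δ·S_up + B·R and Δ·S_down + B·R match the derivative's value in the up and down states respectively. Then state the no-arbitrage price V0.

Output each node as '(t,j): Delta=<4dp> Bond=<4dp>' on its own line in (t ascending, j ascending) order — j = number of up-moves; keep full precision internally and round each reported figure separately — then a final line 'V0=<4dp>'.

(0,0): Delta=-0.7008 Bond=144.3674
(1,0): Delta=-1.0000 Bond=183.0521
(1,1): Delta=-0.4875 Bond=111.0729
(2,0): Delta=-1.0000 Bond=188.5437
(2,1): Delta=-1.0000 Bond=188.5437
(2,2): Delta=-0.1221 Bond=33.2057
V0=46.2622

No-arbitrage ⇒ martingale measure with p* = (R−d)/(u−d) = 0.4773.
Terminal values V(3,·): V(3,0)=117.0085, V(3,1)=75.5886, V(3,2)=11.9435, V(3,3)=0.0000
Node (2,0) S=94.1360: V=(p*·75.5886+(1−p*)·117.0085)/1.03=94.4077; Δ=(75.5886−117.0085)/(118.6114−77.1915)=-1.0000; B=V−Δ·S=188.5437
Node (2,1) S=144.6480: V=(p*·11.9435+(1−p*)·75.5886)/1.03=43.8957; Δ=(11.9435−75.5886)/(182.2565−118.6114)=-1.0000; B=V−Δ·S=188.5437
Node (2,2) S=222.2640: V=(p*·0.0000+(1−p*)·11.9435)/1.03=6.0614; Δ=(0.0000−11.9435)/(280.0526−182.2565)=-0.1221; B=V−Δ·S=33.2057
Node (1,0) S=114.8000: V=(p*·43.8957+(1−p*)·94.4077)/1.03=68.2521; Δ=(43.8957−94.4077)/(144.6480−94.1360)=-1.0000; B=V−Δ·S=183.0521
Node (1,1) S=176.4000: V=(p*·6.0614+(1−p*)·43.8957)/1.03=25.0858; Δ=(6.0614−43.8957)/(222.2640−144.6480)=-0.4875; B=V−Δ·S=111.0729
Node (0,0) S=140.0000: V=(p*·25.0858+(1−p*)·68.2521)/1.03=46.2622; Δ=(25.0858−68.2521)/(176.4000−114.8000)=-0.7008; B=V−Δ·S=144.3674
Each (Δ,B) replicates both successor values, so the strategy is self-financing and V0 is arbitrage-free.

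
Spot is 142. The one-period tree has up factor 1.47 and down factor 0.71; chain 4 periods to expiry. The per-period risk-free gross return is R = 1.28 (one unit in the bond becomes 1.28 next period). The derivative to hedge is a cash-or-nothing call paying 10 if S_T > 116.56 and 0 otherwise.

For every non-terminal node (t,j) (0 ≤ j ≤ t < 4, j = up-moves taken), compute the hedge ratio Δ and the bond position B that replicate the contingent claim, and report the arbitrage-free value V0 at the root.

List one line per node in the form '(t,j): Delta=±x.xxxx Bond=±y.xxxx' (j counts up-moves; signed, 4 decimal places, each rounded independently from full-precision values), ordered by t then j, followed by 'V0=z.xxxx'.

The replicating-portfolio and risk-neutral prices coincide; use p* = (1.28−0.71)/(1.47−0.71) = 0.7500 for the latter.
Terminal payoffs: V(4,0)=0.0000, V(4,1)=0.0000, V(4,2)=10.0000, V(4,3)=10.0000, V(4,4)=10.0000
  t=3,j=0: stock 50.8234 → up 74.7103 (V=0.0000), down 36.0846 (V=0.0000). Price 0.0000; hedge Δ=0.0000, bond B=0.0000.
  t=3,j=1: stock 105.2258 → up 154.6820 (V=10.0000), down 74.7103 (V=0.0000). Price 5.8594; hedge Δ=0.1250, bond B=-7.2985.
  t=3,j=2: stock 217.8619 → up 320.2570 (V=10.0000), down 154.6820 (V=10.0000). Price 7.8125; hedge Δ=0.0000, bond B=7.8125.
  t=3,j=3: stock 451.0663 → up 663.0674 (V=10.0000), down 320.2570 (V=10.0000). Price 7.8125; hedge Δ=0.0000, bond B=7.8125.
  t=2,j=0: stock 71.5822 → up 105.2258 (V=5.8594), down 50.8234 (V=0.0000). Price 3.4332; hedge Δ=0.1077, bond B=-4.2765.
  t=2,j=1: stock 148.2054 → up 217.8619 (V=7.8125), down 105.2258 (V=5.8594). Price 5.7220; hedge Δ=0.0173, bond B=3.1521.
  t=2,j=2: stock 306.8478 → up 451.0663 (V=7.8125), down 217.8619 (V=7.8125). Price 6.1035; hedge Δ=0.0000, bond B=6.1035.
  t=1,j=0: stock 100.8200 → up 148.2054 (V=5.7220), down 71.5822 (V=3.4332). Price 4.0233; hedge Δ=0.0299, bond B=1.0117.
  t=1,j=1: stock 208.7400 → up 306.8478 (V=6.1035), down 148.2054 (V=5.7220). Price 4.6939; hedge Δ=0.0024, bond B=4.1919.
  t=0,j=0: stock 142.0000 → up 208.7400 (V=4.6939), down 100.8200 (V=4.0233). Price 3.5361; hedge Δ=0.0062, bond B=2.6538.
Each (Δ,B) replicates both successor values, so the strategy is self-financing and V0 is arbitrage-free.

(0,0): Delta=0.0062 Bond=2.6538
(1,0): Delta=0.0299 Bond=1.0117
(1,1): Delta=0.0024 Bond=4.1919
(2,0): Delta=0.1077 Bond=-4.2765
(2,1): Delta=0.0173 Bond=3.1521
(2,2): Delta=0.0000 Bond=6.1035
(3,0): Delta=0.0000 Bond=0.0000
(3,1): Delta=0.1250 Bond=-7.2985
(3,2): Delta=0.0000 Bond=7.8125
(3,3): Delta=0.0000 Bond=7.8125
V0=3.5361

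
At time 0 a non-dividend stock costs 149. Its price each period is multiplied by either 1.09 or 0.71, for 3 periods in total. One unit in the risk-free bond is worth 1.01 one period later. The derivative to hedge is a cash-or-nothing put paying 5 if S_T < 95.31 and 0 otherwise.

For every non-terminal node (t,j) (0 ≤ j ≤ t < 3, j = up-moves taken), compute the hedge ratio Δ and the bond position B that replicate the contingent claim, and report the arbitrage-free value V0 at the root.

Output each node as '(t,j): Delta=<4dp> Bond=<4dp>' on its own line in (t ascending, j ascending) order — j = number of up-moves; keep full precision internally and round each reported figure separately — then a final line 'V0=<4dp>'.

Risk-neutral probability p* = (R−d)/(u−d) = (1.01−0.71)/(1.09−0.71) = 0.7895.
At expiry t=3: V(3,0)=5.0000, V(3,1)=5.0000, V(3,2)=0.0000, V(3,3)=0.0000
(2,0): S=75.1109. Δ = (V_up−V_dn)/(S_up−S_dn) = (5.0000−5.0000)/(81.8709−53.3287) = 0.0000. V = [p*·5.0000 + (1−p*)·5.0000]/1.01 = 4.9505. B = V − Δ·S = 4.9505.
(2,1): S=115.3111. Δ = (V_up−V_dn)/(S_up−S_dn) = (0.0000−5.0000)/(125.6891−81.8709) = -0.1141. V = [p*·0.0000 + (1−p*)·5.0000]/1.01 = 1.0422. B = V − Δ·S = 14.2001.
(2,2): S=177.0269. Δ = (V_up−V_dn)/(S_up−S_dn) = (0.0000−0.0000)/(192.9593−125.6891) = 0.0000. V = [p*·0.0000 + (1−p*)·0.0000]/1.01 = 0.0000. B = V − Δ·S = 0.0000.
(1,0): S=105.7900. Δ = (V_up−V_dn)/(S_up−S_dn) = (1.0422−4.9505)/(115.3111−75.1109) = -0.0972. V = [p*·1.0422 + (1−p*)·4.9505]/1.01 = 1.8465. B = V − Δ·S = 12.1315.
(1,1): S=162.4100. Δ = (V_up−V_dn)/(S_up−S_dn) = (0.0000−1.0422)/(177.0269−115.3111) = -0.0169. V = [p*·0.0000 + (1−p*)·1.0422]/1.01 = 0.2172. B = V − Δ·S = 2.9599.
(0,0): S=149.0000. Δ = (V_up−V_dn)/(S_up−S_dn) = (0.2172−1.8465)/(162.4100−105.7900) = -0.0288. V = [p*·0.2172 + (1−p*)·1.8465]/1.01 = 0.5547. B = V − Δ·S = 4.8423.
Root portfolio cost Δ·149+B reproduces V0=0.5547.

(0,0): Delta=-0.0288 Bond=4.8423
(1,0): Delta=-0.0972 Bond=12.1315
(1,1): Delta=-0.0169 Bond=2.9599
(2,0): Delta=0.0000 Bond=4.9505
(2,1): Delta=-0.1141 Bond=14.2001
(2,2): Delta=0.0000 Bond=0.0000
V0=0.5547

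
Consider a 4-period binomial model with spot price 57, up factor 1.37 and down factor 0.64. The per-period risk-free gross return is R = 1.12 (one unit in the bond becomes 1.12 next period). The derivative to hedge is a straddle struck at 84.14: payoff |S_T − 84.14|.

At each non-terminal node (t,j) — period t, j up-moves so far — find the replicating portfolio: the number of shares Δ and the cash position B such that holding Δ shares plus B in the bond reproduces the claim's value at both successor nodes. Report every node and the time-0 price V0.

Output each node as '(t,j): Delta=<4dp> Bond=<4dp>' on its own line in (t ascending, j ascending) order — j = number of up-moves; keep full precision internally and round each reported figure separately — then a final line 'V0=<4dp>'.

No-arbitrage ⇒ martingale measure with p* = (R−d)/(u−d) = 0.6575.
Terminal payoffs: V(4,0)=74.5770, V(4,1)=63.6692, V(4,2)=40.3196, V(4,3)=9.6630, V(4,4)=116.6570
(3,0): S=14.9422. Δ = (V_up−V_dn)/(S_up−S_dn) = (63.6692−74.5770)/(20.4708−9.5630) = -1.0000. V = [p*·63.6692 + (1−p*)·74.5770]/1.12 = 60.1828. B = V − Δ·S = 75.1250.
(3,1): S=31.9857. Δ = (V_up−V_dn)/(S_up−S_dn) = (40.3196−63.6692)/(43.8204−20.4708) = -1.0000. V = [p*·40.3196 + (1−p*)·63.6692]/1.12 = 43.1393. B = V − Δ·S = 75.1250.
(3,2): S=68.4693. Δ = (V_up−V_dn)/(S_up−S_dn) = (9.6630−40.3196)/(93.8030−43.8204) = -0.6133. V = [p*·9.6630 + (1−p*)·40.3196]/1.12 = 18.0016. B = V − Δ·S = 59.9971.
(3,3): S=146.5671. Δ = (V_up−V_dn)/(S_up−S_dn) = (116.6570−9.6630)/(200.7970−93.8030) = 1.0000. V = [p*·116.6570 + (1−p*)·9.6630]/1.12 = 71.4421. B = V − Δ·S = -75.1250.
(2,0): S=23.3472. Δ = (V_up−V_dn)/(S_up−S_dn) = (43.1393−60.1828)/(31.9857−14.9422) = -1.0000. V = [p*·43.1393 + (1−p*)·60.1828]/1.12 = 43.7287. B = V − Δ·S = 67.0759.
(2,1): S=49.9776. Δ = (V_up−V_dn)/(S_up−S_dn) = (18.0016−43.1393)/(68.4693−31.9857) = -0.6890. V = [p*·18.0016 + (1−p*)·43.1393]/1.12 = 23.7593. B = V − Δ·S = 58.1945.
(2,2): S=106.9833. Δ = (V_up−V_dn)/(S_up−S_dn) = (71.4421−18.0016)/(146.5671−68.4693) = 0.6843. V = [p*·71.4421 + (1−p*)·18.0016]/1.12 = 47.4469. B = V − Δ·S = -25.7592.
(1,0): S=36.4800. Δ = (V_up−V_dn)/(S_up−S_dn) = (23.7593−43.7287)/(49.9776−23.3472) = -0.7499. V = [p*·23.7593 + (1−p*)·43.7287]/1.12 = 27.3198. B = V − Δ·S = 54.6751.
(1,1): S=78.0900. Δ = (V_up−V_dn)/(S_up−S_dn) = (47.4469−23.7593)/(106.9833−49.9776) = 0.4155. V = [p*·47.4469 + (1−p*)·23.7593]/1.12 = 35.1203. B = V − Δ·S = 2.6715.
(0,0): S=57.0000. Δ = (V_up−V_dn)/(S_up−S_dn) = (35.1203−27.3198)/(78.0900−36.4800) = 0.1875. V = [p*·35.1203 + (1−p*)·27.3198]/1.12 = 28.9722. B = V − Δ·S = 18.2866.
Self-financing check: at every node Δ·S+B equals the discounted successor values.

(0,0): Delta=0.1875 Bond=18.2866
(1,0): Delta=-0.7499 Bond=54.6751
(1,1): Delta=0.4155 Bond=2.6715
(2,0): Delta=-1.0000 Bond=67.0759
(2,1): Delta=-0.6890 Bond=58.1945
(2,2): Delta=0.6843 Bond=-25.7592
(3,0): Delta=-1.0000 Bond=75.1250
(3,1): Delta=-1.0000 Bond=75.1250
(3,2): Delta=-0.6133 Bond=59.9971
(3,3): Delta=1.0000 Bond=-75.1250
V0=28.9722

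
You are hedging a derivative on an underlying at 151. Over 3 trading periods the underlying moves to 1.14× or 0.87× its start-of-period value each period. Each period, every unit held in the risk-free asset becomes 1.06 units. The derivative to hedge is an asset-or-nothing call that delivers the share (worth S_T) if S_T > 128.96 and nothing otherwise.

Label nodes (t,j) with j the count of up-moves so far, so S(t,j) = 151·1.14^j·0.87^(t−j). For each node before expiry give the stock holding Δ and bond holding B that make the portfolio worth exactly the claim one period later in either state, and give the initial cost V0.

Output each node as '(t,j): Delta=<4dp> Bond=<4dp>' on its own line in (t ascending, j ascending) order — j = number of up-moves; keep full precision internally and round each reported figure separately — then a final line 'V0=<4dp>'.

The replicating-portfolio and risk-neutral prices coincide; use p* = (1.06−0.87)/(1.14−0.87) = 0.7037 for the latter.
At expiry t=3: V(3,0)=0.0000, V(3,1)=130.2928, V(3,2)=170.7285, V(3,3)=223.7131
  t=2,j=0: stock 114.2919 → up 130.2928 (V=130.2928), down 99.4340 (V=0.0000). Price 86.4976; hedge Δ=4.2222, bond B=-396.0682.
  t=2,j=1: stock 149.7618 → up 170.7285 (V=170.7285), down 130.2928 (V=130.2928). Price 149.7618; hedge Δ=1.0000, bond B=0.0000.
  t=2,j=2: stock 196.2396 → up 223.7131 (V=223.7131), down 170.7285 (V=170.7285). Price 196.2396; hedge Δ=1.0000, bond B=0.0000.
  t=1,j=0: stock 131.3700 → up 149.7618 (V=149.7618), down 114.2919 (V=86.4976). Price 123.6008; hedge Δ=1.7836, bond B=-110.7109.
  t=1,j=1: stock 172.1400 → up 196.2396 (V=196.2396), down 149.7618 (V=149.7618). Price 172.1400; hedge Δ=1.0000, bond B=0.0000.
  t=0,j=0: stock 151.0000 → up 172.1400 (V=172.1400), down 131.3700 (V=123.6008). Price 148.8283; hedge Δ=1.1906, bond B=-30.9464.
Check: Δ(0,0)·S0 + B(0,0) = 148.8283 = V0.

(0,0): Delta=1.1906 Bond=-30.9464
(1,0): Delta=1.7836 Bond=-110.7109
(1,1): Delta=1.0000 Bond=0.0000
(2,0): Delta=4.2222 Bond=-396.0682
(2,1): Delta=1.0000 Bond=0.0000
(2,2): Delta=1.0000 Bond=0.0000
V0=148.8283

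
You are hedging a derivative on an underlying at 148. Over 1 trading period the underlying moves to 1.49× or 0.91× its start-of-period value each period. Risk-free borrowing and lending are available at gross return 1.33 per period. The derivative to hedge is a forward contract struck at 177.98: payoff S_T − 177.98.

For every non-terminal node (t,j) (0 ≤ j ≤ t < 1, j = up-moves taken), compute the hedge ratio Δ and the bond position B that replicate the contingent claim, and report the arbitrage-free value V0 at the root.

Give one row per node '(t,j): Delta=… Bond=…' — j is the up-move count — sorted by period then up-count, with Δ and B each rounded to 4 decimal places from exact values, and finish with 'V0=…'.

(0,0): Delta=1.0000 Bond=-133.8195
V0=14.1805

Under the risk-neutral measure, an up-move has probability p* = (R−d)/(u−d) = 0.7241 and values discount at R = 1.33.
Payoff layer (t=1): V(1,0)=-43.3000, V(1,1)=42.5400
  t=0,j=0: stock 148.0000 → up 220.5200 (V=42.5400), down 134.6800 (V=-43.3000). Price 14.1805; hedge Δ=1.0000, bond B=-133.8195.
Each (Δ,B) replicates both successor values, so the strategy is self-financing and V0 is arbitrage-free.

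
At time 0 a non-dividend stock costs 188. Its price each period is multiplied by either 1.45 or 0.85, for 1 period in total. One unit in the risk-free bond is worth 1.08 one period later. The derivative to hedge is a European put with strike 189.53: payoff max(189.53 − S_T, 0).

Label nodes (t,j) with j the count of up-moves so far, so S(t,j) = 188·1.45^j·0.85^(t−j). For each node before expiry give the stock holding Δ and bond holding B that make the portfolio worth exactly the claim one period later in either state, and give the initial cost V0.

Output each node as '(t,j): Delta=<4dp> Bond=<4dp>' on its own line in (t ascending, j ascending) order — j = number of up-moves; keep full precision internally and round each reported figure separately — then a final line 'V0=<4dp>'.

Risk-neutral probability p* = (R−d)/(u−d) = (1.08−0.85)/(1.45−0.85) = 0.3833.
Terminal values V(1,·): V(1,0)=29.7300, V(1,1)=0.0000
  t=0,j=0: stock 188.0000 → up 272.6000 (V=0.0000), down 159.8000 (V=29.7300). Price 16.9755; hedge Δ=-0.2636, bond B=66.5255.
The time-0 hedge costs 16.9755, which is the no-arbitrage price.

(0,0): Delta=-0.2636 Bond=66.5255
V0=16.9755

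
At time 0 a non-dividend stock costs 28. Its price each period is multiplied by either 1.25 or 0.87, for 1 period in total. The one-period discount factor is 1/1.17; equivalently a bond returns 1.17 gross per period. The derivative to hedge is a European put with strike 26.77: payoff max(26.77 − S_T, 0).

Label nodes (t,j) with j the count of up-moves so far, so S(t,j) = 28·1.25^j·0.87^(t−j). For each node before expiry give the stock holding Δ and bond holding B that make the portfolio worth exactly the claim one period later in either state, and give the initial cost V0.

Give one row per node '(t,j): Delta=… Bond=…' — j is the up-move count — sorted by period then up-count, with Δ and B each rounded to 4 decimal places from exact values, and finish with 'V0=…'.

(0,0): Delta=-0.2265 Bond=6.7758
V0=0.4336

No-arbitrage ⇒ martingale measure with p* = (R−d)/(u−d) = 0.7895.
Payoff layer (t=1): V(1,0)=2.4100, V(1,1)=0.0000
  t=0,j=0: stock 28.0000 → up 35.0000 (V=0.0000), down 24.3600 (V=2.4100). Price 0.4336; hedge Δ=-0.2265, bond B=6.7758.
Root portfolio cost Δ·28+B reproduces V0=0.4336.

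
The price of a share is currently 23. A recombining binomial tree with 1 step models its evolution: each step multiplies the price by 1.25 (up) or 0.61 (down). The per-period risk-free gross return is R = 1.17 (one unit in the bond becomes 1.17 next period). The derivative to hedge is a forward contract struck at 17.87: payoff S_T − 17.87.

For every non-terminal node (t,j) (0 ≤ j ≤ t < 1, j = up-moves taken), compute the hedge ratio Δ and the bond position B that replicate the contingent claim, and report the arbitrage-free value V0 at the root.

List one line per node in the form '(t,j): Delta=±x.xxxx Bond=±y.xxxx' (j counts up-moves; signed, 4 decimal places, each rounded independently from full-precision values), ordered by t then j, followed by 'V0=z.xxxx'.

Risk-neutral probability p* = (R−d)/(u−d) = (1.17−0.61)/(1.25−0.61) = 0.8750.
Payoff layer (t=1): V(1,0)=-3.8400, V(1,1)=10.8800
(0,0): S=23.0000. Δ = (V_up−V_dn)/(S_up−S_dn) = (10.8800−-3.8400)/(28.7500−14.0300) = 1.0000. V = [p*·10.8800 + (1−p*)·-3.8400]/1.17 = 7.7265. B = V − Δ·S = -15.2735.
Each (Δ,B) replicates both successor values, so the strategy is self-financing and V0 is arbitrage-free.

(0,0): Delta=1.0000 Bond=-15.2735
V0=7.7265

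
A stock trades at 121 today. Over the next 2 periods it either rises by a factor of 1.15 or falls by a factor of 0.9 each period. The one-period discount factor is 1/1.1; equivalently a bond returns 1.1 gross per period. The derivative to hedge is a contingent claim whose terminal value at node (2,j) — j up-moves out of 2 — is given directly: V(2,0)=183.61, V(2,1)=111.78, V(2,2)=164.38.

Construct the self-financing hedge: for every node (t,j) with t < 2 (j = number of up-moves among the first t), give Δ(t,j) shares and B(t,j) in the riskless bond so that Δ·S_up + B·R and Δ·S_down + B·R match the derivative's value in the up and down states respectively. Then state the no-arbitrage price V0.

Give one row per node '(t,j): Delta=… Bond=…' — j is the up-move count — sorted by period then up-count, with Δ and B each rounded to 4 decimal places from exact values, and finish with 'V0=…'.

The replicating-portfolio and risk-neutral prices coincide; use p* = (1.1−0.9)/(1.15−0.9) = 0.8000 for the latter.
Terminal values V(2,·): V(2,0)=183.6100, V(2,1)=111.7800, V(2,2)=164.3800
  t=1,j=0: stock 108.9000 → up 125.2350 (V=111.7800), down 98.0100 (V=183.6100). Price 114.6782; hedge Δ=-2.6384, bond B=401.9982.
  t=1,j=1: stock 139.1500 → up 160.0225 (V=164.3800), down 125.2350 (V=111.7800). Price 139.8727; hedge Δ=1.5120, bond B=-70.5273.
  t=0,j=0: stock 121.0000 → up 139.1500 (V=139.8727), down 108.9000 (V=114.6782). Price 122.5762; hedge Δ=0.8329, bond B=21.7980.
Each (Δ,B) replicates both successor values, so the strategy is self-financing and V0 is arbitrage-free.

(0,0): Delta=0.8329 Bond=21.7980
(1,0): Delta=-2.6384 Bond=401.9982
(1,1): Delta=1.5120 Bond=-70.5273
V0=122.5762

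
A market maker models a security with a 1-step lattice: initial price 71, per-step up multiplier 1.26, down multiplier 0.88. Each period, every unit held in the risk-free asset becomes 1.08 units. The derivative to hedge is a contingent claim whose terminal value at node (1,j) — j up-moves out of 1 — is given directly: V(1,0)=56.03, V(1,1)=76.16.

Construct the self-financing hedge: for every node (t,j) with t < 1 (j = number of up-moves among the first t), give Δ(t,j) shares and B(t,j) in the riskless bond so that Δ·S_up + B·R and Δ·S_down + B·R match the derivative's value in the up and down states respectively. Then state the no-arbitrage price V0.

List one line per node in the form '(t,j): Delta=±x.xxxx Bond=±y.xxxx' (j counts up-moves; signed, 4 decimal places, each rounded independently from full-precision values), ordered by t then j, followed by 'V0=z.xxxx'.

(0,0): Delta=0.7461 Bond=8.7159
V0=61.6896

Under the risk-neutral measure, an up-move has probability p* = (R−d)/(u−d) = 0.5263 and values discount at R = 1.08.
Terminal values V(1,·): V(1,0)=56.0300, V(1,1)=76.1600
Node (0,0) S=71.0000: V=(p*·76.1600+(1−p*)·56.0300)/1.08=61.6896; Δ=(76.1600−56.0300)/(89.4600−62.4800)=0.7461; B=V−Δ·S=8.7159
Self-financing check: at every node Δ·S+B equals the discounted successor values.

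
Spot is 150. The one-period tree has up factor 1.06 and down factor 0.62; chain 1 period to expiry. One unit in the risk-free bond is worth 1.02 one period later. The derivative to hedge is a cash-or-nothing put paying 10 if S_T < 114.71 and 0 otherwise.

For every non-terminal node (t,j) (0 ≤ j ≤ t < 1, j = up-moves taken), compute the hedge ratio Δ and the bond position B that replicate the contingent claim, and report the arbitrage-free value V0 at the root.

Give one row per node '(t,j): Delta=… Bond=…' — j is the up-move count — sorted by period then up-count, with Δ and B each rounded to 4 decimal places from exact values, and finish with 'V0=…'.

The replicating-portfolio and risk-neutral prices coincide; use p* = (1.02−0.62)/(1.06−0.62) = 0.9091 for the latter.
Terminal payoffs: V(1,0)=10.0000, V(1,1)=0.0000
  t=0,j=0: stock 150.0000 → up 159.0000 (V=0.0000), down 93.0000 (V=10.0000). Price 0.8913; hedge Δ=-0.1515, bond B=23.6185.
Check: Δ(0,0)·S0 + B(0,0) = 0.8913 = V0.

(0,0): Delta=-0.1515 Bond=23.6185
V0=0.8913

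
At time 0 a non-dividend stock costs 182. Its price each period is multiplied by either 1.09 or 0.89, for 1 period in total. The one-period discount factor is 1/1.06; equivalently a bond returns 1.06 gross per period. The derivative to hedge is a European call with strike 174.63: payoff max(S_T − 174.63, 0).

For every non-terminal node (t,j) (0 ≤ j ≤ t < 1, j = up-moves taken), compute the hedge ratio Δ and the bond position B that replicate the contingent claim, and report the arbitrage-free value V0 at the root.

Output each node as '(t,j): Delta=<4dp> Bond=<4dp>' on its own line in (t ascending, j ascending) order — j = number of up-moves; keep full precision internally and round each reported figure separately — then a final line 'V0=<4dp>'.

Risk-neutral probability p* = (R−d)/(u−d) = (1.06−0.89)/(1.09−0.89) = 0.8500.
At expiry t=1: V(1,0)=0.0000, V(1,1)=23.7500
  t=0,j=0: stock 182.0000 → up 198.3800 (V=23.7500), down 161.9800 (V=0.0000). Price 19.0448; hedge Δ=0.6525, bond B=-99.7052.
Each (Δ,B) replicates both successor values, so the strategy is self-financing and V0 is arbitrage-free.

(0,0): Delta=0.6525 Bond=-99.7052
V0=19.0448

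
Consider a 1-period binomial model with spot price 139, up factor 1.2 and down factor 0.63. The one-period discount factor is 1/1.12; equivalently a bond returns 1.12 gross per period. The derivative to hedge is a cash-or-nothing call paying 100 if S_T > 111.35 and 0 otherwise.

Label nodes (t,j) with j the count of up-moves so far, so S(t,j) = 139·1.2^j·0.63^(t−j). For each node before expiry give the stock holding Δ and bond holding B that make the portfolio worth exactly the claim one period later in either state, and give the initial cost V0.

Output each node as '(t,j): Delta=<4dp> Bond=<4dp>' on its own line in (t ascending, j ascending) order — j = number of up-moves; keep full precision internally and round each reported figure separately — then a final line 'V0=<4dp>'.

(0,0): Delta=1.2621 Bond=-98.6842
V0=76.7544

The replicating-portfolio and risk-neutral prices coincide; use p* = (1.12−0.63)/(1.2−0.63) = 0.8596 for the latter.
Terminal values V(1,·): V(1,0)=0.0000, V(1,1)=100.0000
(0,0): S=139.0000. Δ = (V_up−V_dn)/(S_up−S_dn) = (100.0000−0.0000)/(166.8000−87.5700) = 1.2621. V = [p*·100.0000 + (1−p*)·0.0000]/1.12 = 76.7544. B = V − Δ·S = -98.6842.
Root portfolio cost Δ·139+B reproduces V0=76.7544.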